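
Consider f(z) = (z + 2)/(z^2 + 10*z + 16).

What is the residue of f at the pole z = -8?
Write f(z) = P(z)/Q(z) with P(z) = z + 2 and Q(z) = z^2 + 10*z + 16.
The denominator factors as Q(z) = (z + 2)*(z + 8), so z = -8 is a simple zero of Q and P is analytic there; z = -8 is therefore a simple pole and
  Res(f, z₀) = P(z₀)/Q'(z₀).

Q'(z) = 2*z + 10, so Q'(-8) = -6.
P(-8) = -6.

Res(f, -8) = (-6)/(-6) = 1

Final answer: 1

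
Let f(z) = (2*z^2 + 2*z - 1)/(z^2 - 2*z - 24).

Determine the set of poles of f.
{-4, 6}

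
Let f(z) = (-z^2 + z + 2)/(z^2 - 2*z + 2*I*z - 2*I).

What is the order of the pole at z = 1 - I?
Factor the denominator:
  z^2 - 2*z + 2*I*z - 2*I = (z - 1 + I)^2

The numerator P(z) = -z^2 + z + 2 has P(1 - I) = 3 + I ≠ 0, so no factor of (z - 1 + I) cancels.
Near z = 1 - I we can therefore write f(z) = g(z)/(z - 1 + I)^2 with g analytic at 1 - I and g(1 - I) ≠ 0 (g is just the numerator).

Hence z = 1 - I is a pole of order 2.

Final answer: 2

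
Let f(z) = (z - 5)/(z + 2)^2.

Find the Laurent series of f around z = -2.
Put w = z - (-2), i.e. z = w - 2. The denominator is w^2, so it suffices to rewrite the numerator in powers of w.

P(z) = z - 5
P(w - 2) = -7 + w

Dividing each term by w^2:
  f = -7/w^2 + 1/w

Substituting back w = z + 2:
  f(z) = -7/(z + 2)^2 + 1/(z + 2)

The series is finite because the numerator is a polynomial; the negative powers form the principal part, and the coefficient of 1/(z + 2) gives Res(f, -2) = 1.

Final answer: -7/(z + 2)^2 + 1/(z + 2)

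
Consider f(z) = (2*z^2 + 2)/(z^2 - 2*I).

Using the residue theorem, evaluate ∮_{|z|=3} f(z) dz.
0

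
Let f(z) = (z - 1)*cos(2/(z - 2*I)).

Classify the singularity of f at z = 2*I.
Let u = z - 2*I. Then
  cos(2/u) = Σ_{k≥0} (-1)^k (2)^(2k)/((2k)!·u^(2k)) = 1 - 2/u^2 + 2/(3*u^4) + ...
which has infinitely many negative powers of u, so cos(2/(z - 2*I)) has an essential singularity at z = 2*I.
The extra factor z - 1 is a nonzero polynomial; if the product had at most a pole at z = 2*I, dividing by that polynomial would leave cos(2/(z - 2*I)) with at most a pole too — contradiction. (Equivalently, the product's Laurent series still has infinitely many negative powers.)
So the singularity is essential.

Final answer: essential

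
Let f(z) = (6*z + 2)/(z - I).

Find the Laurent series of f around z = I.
Put w = z - (I), i.e. z = w + I. The denominator is w, so it suffices to rewrite the numerator in powers of w.

P(z) = 6*z + 2
P(w + I) = 2 + 6*I + 6*w

Dividing each term by w:
  f = (2 + 6*I)/w + 6

Substituting back w = z - I:
  f(z) = (2 + 6*I)/(z - I) + 6

The series is finite because the numerator is a polynomial; the negative powers form the principal part, and the coefficient of 1/(z - I) gives Res(f, I) = 2 + 6*I.

Final answer: (2 + 6*I)/(z - I) + 6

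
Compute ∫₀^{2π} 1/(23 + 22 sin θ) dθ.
Call the integral J. The integrand is 2π-periodic and we integrate over a full period, so shifting θ does not change the value (θ → θ + π/2 turns sin θ into cos θ). Hence
  J = ∫₀^{2π} dθ/(23 + 22 cos θ).
Put z = e^{iθ}: then cos θ = (z + 1/z)/2, dθ = dz/(iz), and z runs once counterclockwise around |z| = 1:
  J = ∮_{|z|=1} 1/(23 + 22*(z + 1/z)/2) · dz/(iz) = (2/i) ∮_{|z|=1} dz/(22*z^2 + 46*z + 22).
The roots of 22*z^2 + 46*z + 22 are z = (-23 ± sqrt(23^2 - 22^2))/22, with sqrt(45) = 3*sqrt(5); their product is 1, so only z₊ = -23/22 + 3*sqrt(5)/22 lies inside the unit circle (z₋ = -23/22 - 3*sqrt(5)/22 lies outside).
z₊ is a simple zero of q(z) = 22*z^2 + 46*z + 22, so Res(1/q, z₊) = 1/q'(z₊) with q'(z) = 44*z + 46; and q'(z₊) = 22*(z₊ - z₋) = 6*sqrt(5).
Therefore J = (2/i) · 2πi · 1/(6*sqrt(5)) = 2*pi/(3*sqrt(5)) = 2*sqrt(5)*pi/15

Final answer: 2*sqrt(5)*pi/15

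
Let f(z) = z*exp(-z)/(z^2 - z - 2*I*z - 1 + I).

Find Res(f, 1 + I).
Write f(z) = P(z)/Q(z) with P(z) = z*exp(-z) and Q(z) = z^2 - z - 2*I*z - 1 + I.
The denominator factors as Q(z) = (z - I)*(z - 1 - I), so z = 1 + I is a simple zero of Q and P is analytic there; z = 1 + I is therefore a simple pole and
  Res(f, z₀) = P(z₀)/Q'(z₀).

Q'(z) = 2*z - 1 - 2*I, so Q'(1 + I) = 1.
P(1 + I) = (1 + I)*exp(-1 - I).

Res(f, 1 + I) = ((1 + I)*exp(-1 - I))/(1) = (1 + I)*exp(-1 - I)

Final answer: (1 + I)*exp(-1 - I)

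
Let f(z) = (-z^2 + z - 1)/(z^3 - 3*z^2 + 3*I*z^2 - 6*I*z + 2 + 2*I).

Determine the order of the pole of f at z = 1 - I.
Factor the denominator:
  z^3 - 3*z^2 + 3*I*z^2 - 6*I*z + 2 + 2*I = (z - 1 + I)^3

The numerator P(z) = -z^2 + z - 1 has P(1 - I) = I ≠ 0, so no factor of (z - 1 + I) cancels.
Near z = 1 - I we can therefore write f(z) = g(z)/(z - 1 + I)^3 with g analytic at 1 - I and g(1 - I) ≠ 0 (g is just the numerator).

Hence z = 1 - I is a pole of order 3.

Final answer: 3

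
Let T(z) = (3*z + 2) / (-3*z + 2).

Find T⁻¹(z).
Set w = T(z) = (3*z + 2) / (-3*z + 2) and solve for z:
  w*(-3*z + 2) = 3*z + 2
  2*w + z*(-3*w - 3) - 2 = 0
  z*(-3*w - 3) = 2 - 2*w
  z = (2*w - 2)/(3*w + 3)
Renaming the variable, T⁻¹(z) = (2*z - 2)/(3*z + 3).
(Check: ad - bc = 12 ≠ 0, so T is invertible.)

Final answer: (2*z - 2)/(3*z + 3)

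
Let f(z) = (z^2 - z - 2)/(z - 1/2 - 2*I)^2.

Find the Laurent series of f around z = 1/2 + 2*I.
Put w = z - (1/2 + 2*I), i.e. z = w + 1/2 + 2*I. The denominator is w^2, so it suffices to rewrite the numerator in powers of w.

P(z) = z^2 - z - 2
P(w + 1/2 + 2*I) = -25/4 + 4*I*w + w^2

Dividing each term by w^2:
  f = -25/(4*w^2) + 4*I/w + 1

Substituting back w = z - 1/2 - 2*I:
  f(z) = -25/(4*(z - 1/2 - 2*I)^2) + 4*I/(z - 1/2 - 2*I) + 1

The series is finite because the numerator is a polynomial; the negative powers form the principal part, and the coefficient of 1/(z - 1/2 - 2*I) gives Res(f, 1/2 + 2*I) = 4*I.

Final answer: -25/(4*(z - 1/2 - 2*I)^2) + 4*I/(z - 1/2 - 2*I) + 1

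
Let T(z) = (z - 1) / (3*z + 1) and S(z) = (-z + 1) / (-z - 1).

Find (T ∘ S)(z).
(T ∘ S)(z) = T(S(z)) = ((1)*S(z) + (-1))/((3)*S(z) + (1)). Multiply numerator and denominator by -z - 1:
  numerator:   (1)*(-z + 1) + (-1)*(-z - 1) = 2
  denominator: (3)*(-z + 1) + (1)*(-z - 1) = -4*z + 2
(T ∘ S)(z) = 2/(-4*z + 2) = -1/(2*z - 1)

Final answer: -1/(2*z - 1)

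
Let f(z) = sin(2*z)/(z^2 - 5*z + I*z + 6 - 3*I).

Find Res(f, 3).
Write f(z) = P(z)/Q(z) with P(z) = sin(2*z) and Q(z) = z^2 - 5*z + I*z + 6 - 3*I.
The denominator factors as Q(z) = (z - 3)*(z - 2 + I), so z = 3 is a simple zero of Q and P is analytic there; z = 3 is therefore a simple pole and
  Res(f, z₀) = P(z₀)/Q'(z₀).

Q'(z) = 2*z - 5 + I, so Q'(3) = 1 + I.
P(3) = sin(6).

Res(f, 3) = (sin(6))/(1 + I) = (1/2 - I/2)*sin(6)

Final answer: (1/2 - I/2)*sin(6)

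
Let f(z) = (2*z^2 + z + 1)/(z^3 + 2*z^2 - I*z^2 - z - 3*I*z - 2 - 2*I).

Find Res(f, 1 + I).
7/10 + 3*I/10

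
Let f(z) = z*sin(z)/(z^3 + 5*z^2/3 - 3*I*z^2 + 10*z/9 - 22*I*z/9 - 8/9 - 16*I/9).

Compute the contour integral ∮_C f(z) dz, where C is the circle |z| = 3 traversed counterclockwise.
By the residue theorem, ∮_C f(z) dz = 2πi · (sum of the residues of f at the poles inside |z| = 3).

The denominator factors as (z - 2*I/3)*(z + 2/3 + 2*I/3)*(z + 1 - 3*I), so the singularities of f are simple poles at z = 2*I/3, z = -2/3 - 2*I/3, z = -1 + 3*I.
  |2*I/3|² = 4/9 < 9 = 3², so this pole is inside the contour.
  |-2/3 - 2*I/3|² = 8/9 < 9 = 3², so this pole is inside the contour.
  |-1 + 3*I|² = 10 > 9 = 3², so this pole is outside the contour.

With P(z) = z*sin(z) and Q(z) = z^3 + 5*z^2/3 - 3*I*z^2 + 10*z/9 - 22*I*z/9 - 8/9 - 16*I/9, each pole is simple, so Res(f, z₀) = P(z₀)/Q'(z₀) with Q'(z) = 3*z^2 + 10*z/3 - 6*I*z + 10/9 - 22*I/9.
  Res(f, 2*I/3) = P(2*I/3)/Q'(2*I/3) = (-2*sinh(2/3)/3)/(34/9 - 2*I/9) = (-51/290 - 3*I/290)*sinh(2/3)
  Res(f, -2/3 - 2*I/3) = P(-2/3 - 2*I/3)/Q'(-2/3 - 2*I/3) = ((2/3 + 2*I/3)*sin(2/3 + 2*I/3))/(-46/9 + 2*I) = (-21/305 - 48*I/305)*sin(2/3 + 2*I/3)

Sum of residues inside C: (-21/305 - 48*I/305)*sin(2/3 + 2*I/3) + (-51/290 - 3*I/290)*sinh(2/3)
∮_C f(z) dz = 2πi · ((-21/305 - 48*I/305)*sin(2/3 + 2*I/3) + (-51/290 - 3*I/290)*sinh(2/3)) = pi*(3/145 - 51*I/145)*sinh(2/3) + pi*(96/305 - 42*I/305)*sin(2/3 + 2*I/3)

Final answer: pi*(3/145 - 51*I/145)*sinh(2/3) + pi*(96/305 - 42*I/305)*sin(2/3 + 2*I/3)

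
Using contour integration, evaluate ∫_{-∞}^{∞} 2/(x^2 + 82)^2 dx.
Let f(z) = 2/(z^2 + 82)^2. The denominator has no real zeros and deg Q - deg P = 4 ≥ 2, so the integral of f over the upper semicircle |z| = R tends to 0 as R → ∞. Closing the contour in the upper half-plane,
  ∫_{-∞}^{∞} f(x) dx = 2πi · Σ Res(f, z_k)  over the poles with Im z_k > 0.

Zeros of the denominator: z^2 + 82 = 0 gives z = ±sqrt(82)*I.
Upper half-plane: z = sqrt(82)*I (a pole of order 2).

Write f(z) = g(z)/(z - sqrt(82)*I)^2 with g(z) = 2/(z + sqrt(82)*I)^2. For a double pole, Res(f, z₀) = g'(z₀):
  g'(z) = -4/(z + sqrt(82)*I)^3
  Res(f, sqrt(82)*I) = g'(sqrt(82)*I) = -sqrt(82)*I/13448

∫_{-∞}^{∞} f(x) dx = 2πi · (-sqrt(82)*I/13448) = sqrt(82)*pi/6724

Final answer: sqrt(82)*pi/6724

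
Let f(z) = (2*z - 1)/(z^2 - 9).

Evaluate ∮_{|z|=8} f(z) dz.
By the residue theorem, ∮_C f(z) dz = 2πi · (sum of the residues of f at the poles inside |z| = 8).

The denominator factors as (z - 3)*(z + 3), so the singularities of f are simple poles at z = 3, z = -3.
  |3|² = 9 < 64 = 8², so this pole is inside the contour.
  |-3|² = 9 < 64 = 8², so this pole is inside the contour.

With P(z) = 2*z - 1 and Q(z) = z^2 - 9, each pole is simple, so Res(f, z₀) = P(z₀)/Q'(z₀) with Q'(z) = 2*z.
  Res(f, 3) = P(3)/Q'(3) = (5)/(6) = 5/6
  Res(f, -3) = P(-3)/Q'(-3) = (-7)/(-6) = 7/6

Sum of residues inside C: 2
∮_C f(z) dz = 2πi · (2) = 4*I*pi

Final answer: 4*I*pi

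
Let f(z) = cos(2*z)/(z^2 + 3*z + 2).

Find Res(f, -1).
Write f(z) = P(z)/Q(z) with P(z) = cos(2*z) and Q(z) = z^2 + 3*z + 2.
The denominator factors as Q(z) = (z + 1)*(z + 2), so z = -1 is a simple zero of Q and P is analytic there; z = -1 is therefore a simple pole and
  Res(f, z₀) = P(z₀)/Q'(z₀).

Q'(z) = 2*z + 3, so Q'(-1) = 1.
P(-1) = cos(2).

Res(f, -1) = (cos(2))/(1) = cos(2)

Final answer: cos(2)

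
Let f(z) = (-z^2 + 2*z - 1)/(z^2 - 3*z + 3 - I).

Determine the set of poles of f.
The singularities of f are the zeros of the denominator. Factoring,
  z^2 - 3*z + 3 - I = (z - 1 + I)*(z - 2 - I)
so the candidates are z = 1 - I, z = 2 + I.

Check the numerator P(z) = -z^2 + 2*z - 1 at each one:
  P(1 - I) = 1 ≠ 0, so z = 1 - I is a (simple) pole.
  P(2 + I) = -2*I ≠ 0, so z = 2 + I is a (simple) pole.

Poles of f: {1 - I, 2 + I}

Final answer: {1 - I, 2 + I}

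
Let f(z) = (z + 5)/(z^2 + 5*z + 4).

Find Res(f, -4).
-1/3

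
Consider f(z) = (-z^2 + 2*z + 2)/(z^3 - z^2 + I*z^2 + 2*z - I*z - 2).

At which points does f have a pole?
The singularities of f are the zeros of the denominator. Factoring,
  z^3 - z^2 + I*z^2 + 2*z - I*z - 2 = (z - I)*(z + 2*I)*(z - 1)
so the candidates are z = I, z = -2*I, z = 1.

Check the numerator P(z) = -z^2 + 2*z + 2 at each one:
  P(I) = 3 + 2*I ≠ 0, so z = I is a (simple) pole.
  P(-2*I) = 6 - 4*I ≠ 0, so z = -2*I is a (simple) pole.
  P(1) = 3 ≠ 0, so z = 1 is a (simple) pole.

Poles of f: {-2*I, I, 1}

Final answer: {-2*I, I, 1}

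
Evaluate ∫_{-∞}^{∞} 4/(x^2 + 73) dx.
Let f(z) = 4/(z^2 + 73). The denominator has no real zeros and deg Q - deg P = 2 ≥ 2, so the integral of f over the upper semicircle |z| = R tends to 0 as R → ∞. Closing the contour in the upper half-plane,
  ∫_{-∞}^{∞} f(x) dx = 2πi · Σ Res(f, z_k)  over the poles with Im z_k > 0.

Zeros of the denominator: z^2 + 73 = 0 gives z = ±sqrt(73)*I.
Upper half-plane: z = sqrt(73)*I (simple).

Each pole is a simple zero of Q(z) = z^2 + 73, so Res(f, z₀) = P(z₀)/Q'(z₀) with P(z) = 4, Q'(z) = 2*z:
  Res(f, sqrt(73)*I) = (4)/(2*sqrt(73)*I) = -2*sqrt(73)*I/73

∫_{-∞}^{∞} f(x) dx = 2πi · (-2*sqrt(73)*I/73) = 4*sqrt(73)*pi/73

Final answer: 4*sqrt(73)*pi/73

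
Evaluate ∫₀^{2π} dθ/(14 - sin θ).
Call the integral J. The integrand is 2π-periodic and we integrate over a full period, so shifting θ does not change the value (θ → θ + π/2 turns sin θ into cos θ; θ → θ + π flips the sign of the trig term). Hence
  J = ∫₀^{2π} dθ/(14 + cos θ).
Put z = e^{iθ}: then cos θ = (z + 1/z)/2, dθ = dz/(iz), and z runs once counterclockwise around |z| = 1:
  J = ∮_{|z|=1} 1/(14 + (z + 1/z)/2) · dz/(iz) = (2/i) ∮_{|z|=1} dz/(z^2 + 28*z + 1).
The roots of z^2 + 28*z + 1 are z = (-14 ± sqrt(14^2 - 1^2)), with sqrt(195) = sqrt(195); their product is 1, so only z₊ = -14 + sqrt(195) lies inside the unit circle (z₋ = -14 - sqrt(195) lies outside).
z₊ is a simple zero of q(z) = z^2 + 28*z + 1, so Res(1/q, z₊) = 1/q'(z₊) with q'(z) = 2*z + 28; and q'(z₊) = (z₊ - z₋) = 2*sqrt(195).
Therefore J = (2/i) · 2πi · 1/(2*sqrt(195)) = 2*pi/(sqrt(195)) = 2*sqrt(195)*pi/195

Final answer: 2*sqrt(195)*pi/195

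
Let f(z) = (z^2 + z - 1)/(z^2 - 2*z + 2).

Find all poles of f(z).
{1 - I, 1 + I}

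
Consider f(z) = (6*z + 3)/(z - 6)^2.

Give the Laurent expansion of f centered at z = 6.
39/(z - 6)^2 + 6/(z - 6)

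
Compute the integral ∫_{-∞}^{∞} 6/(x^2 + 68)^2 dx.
Let f(z) = 6/(z^2 + 68)^2. The denominator has no real zeros and deg Q - deg P = 4 ≥ 2, so the integral of f over the upper semicircle |z| = R tends to 0 as R → ∞. Closing the contour in the upper half-plane,
  ∫_{-∞}^{∞} f(x) dx = 2πi · Σ Res(f, z_k)  over the poles with Im z_k > 0.

Zeros of the denominator: z^2 + 68 = 0 gives z = ±2*sqrt(17)*I.
Upper half-plane: z = 2*sqrt(17)*I (a pole of order 2).

Write f(z) = g(z)/(z - 2*sqrt(17)*I)^2 with g(z) = 6/(z + 2*sqrt(17)*I)^2. For a double pole, Res(f, z₀) = g'(z₀):
  g'(z) = -12/(z + 2*sqrt(17)*I)^3
  Res(f, 2*sqrt(17)*I) = g'(2*sqrt(17)*I) = -3*sqrt(17)*I/4624

∫_{-∞}^{∞} f(x) dx = 2πi · (-3*sqrt(17)*I/4624) = 3*sqrt(17)*pi/2312

Final answer: 3*sqrt(17)*pi/2312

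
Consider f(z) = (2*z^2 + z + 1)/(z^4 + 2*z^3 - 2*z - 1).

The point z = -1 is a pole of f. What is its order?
Factor the denominator:
  z^4 + 2*z^3 - 2*z - 1 = (z + 1)^3*(z - 1)

The numerator P(z) = 2*z^2 + z + 1 has P(-1) = 2 ≠ 0, so no factor of (z + 1) cancels.
Near z = -1 we can therefore write f(z) = g(z)/(z + 1)^3 with g analytic at -1 and g(-1) ≠ 0 (g is the numerator divided by the remaining denominator factors).

Hence z = -1 is a pole of order 3.

Final answer: 3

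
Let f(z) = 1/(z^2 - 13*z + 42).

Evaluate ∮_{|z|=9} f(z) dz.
By the residue theorem, ∮_C f(z) dz = 2πi · (sum of the residues of f at the poles inside |z| = 9).

The denominator factors as (z - 7)*(z - 6), so the singularities of f are simple poles at z = 7, z = 6.
  |7|² = 49 < 81 = 9², so this pole is inside the contour.
  |6|² = 36 < 81 = 9², so this pole is inside the contour.

With P(z) = 1 and Q(z) = z^2 - 13*z + 42, each pole is simple, so Res(f, z₀) = P(z₀)/Q'(z₀) with Q'(z) = 2*z - 13.
  Res(f, 7) = P(7)/Q'(7) = (1)/(1) = 1
  Res(f, 6) = P(6)/Q'(6) = (1)/(-1) = -1

Sum of residues inside C: 0
∮_C f(z) dz = 2πi · (0) = 0

Final answer: 0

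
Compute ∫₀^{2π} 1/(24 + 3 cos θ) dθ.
2*sqrt(7)*pi/63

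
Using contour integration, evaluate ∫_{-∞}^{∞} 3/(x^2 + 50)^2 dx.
Let f(z) = 3/(z^2 + 50)^2. The denominator has no real zeros and deg Q - deg P = 4 ≥ 2, so the integral of f over the upper semicircle |z| = R tends to 0 as R → ∞. Closing the contour in the upper half-plane,
  ∫_{-∞}^{∞} f(x) dx = 2πi · Σ Res(f, z_k)  over the poles with Im z_k > 0.

Zeros of the denominator: z^2 + 50 = 0 gives z = ±5*sqrt(2)*I.
Upper half-plane: z = 5*sqrt(2)*I (a pole of order 2).

Write f(z) = g(z)/(z - 5*sqrt(2)*I)^2 with g(z) = 3/(z + 5*sqrt(2)*I)^2. For a double pole, Res(f, z₀) = g'(z₀):
  g'(z) = -6/(z + 5*sqrt(2)*I)^3
  Res(f, 5*sqrt(2)*I) = g'(5*sqrt(2)*I) = -3*sqrt(2)*I/2000

∫_{-∞}^{∞} f(x) dx = 2πi · (-3*sqrt(2)*I/2000) = 3*sqrt(2)*pi/1000

Final answer: 3*sqrt(2)*pi/1000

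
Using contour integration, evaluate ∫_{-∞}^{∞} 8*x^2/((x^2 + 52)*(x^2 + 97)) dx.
Let f(z) = 8*z^2/((z^2 + 52)*(z^2 + 97)). The denominator has no real zeros and deg Q - deg P = 2 ≥ 2, so the integral of f over the upper semicircle |z| = R tends to 0 as R → ∞. Closing the contour in the upper half-plane,
  ∫_{-∞}^{∞} f(x) dx = 2πi · Σ Res(f, z_k)  over the poles with Im z_k > 0.

Zeros of the denominator: z^2 + 52 = 0 gives z = ±2*sqrt(13)*I; z^2 + 97 = 0 gives z = ±sqrt(97)*I.
Upper half-plane: z = 2*sqrt(13)*I, z = sqrt(97)*I (simple).

Each pole is a simple zero of Q(z) = z^4 + 149*z^2 + 5044, so Res(f, z₀) = P(z₀)/Q'(z₀) with P(z) = 8*z^2, Q'(z) = 4*z^3 + 298*z:
  Res(f, 2*sqrt(13)*I) = (-416)/(180*sqrt(13)*I) = 8*sqrt(13)*I/45
  Res(f, sqrt(97)*I) = (-776)/(-90*sqrt(97)*I) = -4*sqrt(97)*I/45

Sum of residues: 4*I*(-sqrt(97) + 2*sqrt(13))/45
∫_{-∞}^{∞} f(x) dx = 2πi · (4*I*(-sqrt(97) + 2*sqrt(13))/45) = 8*pi*(-2*sqrt(13) + sqrt(97))/45

Final answer: 8*pi*(-2*sqrt(13) + sqrt(97))/45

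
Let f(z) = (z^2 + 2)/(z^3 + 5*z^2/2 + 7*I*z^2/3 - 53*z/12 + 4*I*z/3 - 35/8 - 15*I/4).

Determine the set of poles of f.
{-3 - 3*I/2, -1 - I/2, 3/2 - I/3}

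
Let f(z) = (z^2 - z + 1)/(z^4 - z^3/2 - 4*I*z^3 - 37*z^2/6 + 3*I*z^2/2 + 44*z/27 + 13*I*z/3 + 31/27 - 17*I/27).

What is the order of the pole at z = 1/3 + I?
Factor the denominator:
  z^4 - z^3/2 - 4*I*z^3 - 37*z^2/6 + 3*I*z^2/2 + 44*z/27 + 13*I*z/3 + 31/27 - 17*I/27 = (z - 1/3 - I)^3*(z + 1/2 - I)

The numerator P(z) = z^2 - z + 1 has P(1/3 + I) = -2/9 - I/3 ≠ 0, so no factor of (z - 1/3 - I) cancels.
Near z = 1/3 + I we can therefore write f(z) = g(z)/(z - 1/3 - I)^3 with g analytic at 1/3 + I and g(1/3 + I) ≠ 0 (g is the numerator divided by the remaining denominator factors).

Hence z = 1/3 + I is a pole of order 3.

Final answer: 3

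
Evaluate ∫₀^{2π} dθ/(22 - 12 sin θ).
Call the integral J. The integrand is 2π-periodic and we integrate over a full period, so shifting θ does not change the value (θ → θ + π/2 turns sin θ into cos θ; θ → θ + π flips the sign of the trig term). Hence
  J = ∫₀^{2π} dθ/(22 + 12 cos θ).
Put z = e^{iθ}: then cos θ = (z + 1/z)/2, dθ = dz/(iz), and z runs once counterclockwise around |z| = 1:
  J = ∮_{|z|=1} 1/(22 + 12*(z + 1/z)/2) · dz/(iz) = (2/i) ∮_{|z|=1} dz/(12*z^2 + 44*z + 12).
The roots of 12*z^2 + 44*z + 12 are z = (-22 ± sqrt(22^2 - 12^2))/12, with sqrt(340) = 2*sqrt(85); their product is 1, so only z₊ = -11/6 + sqrt(85)/6 lies inside the unit circle (z₋ = -11/6 - sqrt(85)/6 lies outside).
z₊ is a simple zero of q(z) = 12*z^2 + 44*z + 12, so Res(1/q, z₊) = 1/q'(z₊) with q'(z) = 24*z + 44; and q'(z₊) = 12*(z₊ - z₋) = 4*sqrt(85).
Therefore J = (2/i) · 2πi · 1/(4*sqrt(85)) = 2*pi/(2*sqrt(85)) = sqrt(85)*pi/85

Final answer: sqrt(85)*pi/85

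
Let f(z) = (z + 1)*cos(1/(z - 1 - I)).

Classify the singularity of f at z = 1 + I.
Let u = z - 1 - I. Then
  cos(1/u) = Σ_{k≥0} (-1)^k (1)^(2k)/((2k)!·u^(2k)) = 1 - 1/(2*u^2) + 1/(24*u^4) + ...
which has infinitely many negative powers of u, so cos(1/(z - 1 - I)) has an essential singularity at z = 1 + I.
The extra factor z + 1 is a nonzero polynomial; if the product had at most a pole at z = 1 + I, dividing by that polynomial would leave cos(1/(z - 1 - I)) with at most a pole too — contradiction. (Equivalently, the product's Laurent series still has infinitely many negative powers.)
So the singularity is essential.

Final answer: essential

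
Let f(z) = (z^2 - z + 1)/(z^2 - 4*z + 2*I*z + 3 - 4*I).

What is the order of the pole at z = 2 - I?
2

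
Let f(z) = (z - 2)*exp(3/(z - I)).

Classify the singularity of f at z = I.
Let u = z - I. Then
  e^(3/u) = Σ_{k≥0} (3)^k/(k!·u^k) = 1 + 3/u + 9/(2*u^2) + 9/(2*u^3) + ...
which has infinitely many negative powers of u, so exp(3/(z - I)) has an essential singularity at z = I.
The extra factor z - 2 is a nonzero polynomial; if the product had at most a pole at z = I, dividing by that polynomial would leave exp(3/(z - I)) with at most a pole too — contradiction. (Equivalently, the product's Laurent series still has infinitely many negative powers.)
So the singularity is essential.

Final answer: essential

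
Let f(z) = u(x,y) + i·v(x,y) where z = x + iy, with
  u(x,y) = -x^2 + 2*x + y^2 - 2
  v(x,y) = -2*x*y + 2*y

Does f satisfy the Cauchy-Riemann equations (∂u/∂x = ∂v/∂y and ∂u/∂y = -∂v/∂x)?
∂u/∂x = 2 - 2*x
∂v/∂y = 2 - 2*x
∂u/∂y = 2*y
∂v/∂x = -2*y
∂u/∂x = ∂v/∂y and ∂u/∂y = -∂v/∂x hold identically; f is analytic.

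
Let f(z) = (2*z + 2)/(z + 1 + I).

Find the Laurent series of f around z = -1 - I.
-2*I/(z + 1 + I) + 2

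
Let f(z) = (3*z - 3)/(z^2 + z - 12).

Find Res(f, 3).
Write f(z) = P(z)/Q(z) with P(z) = 3*z - 3 and Q(z) = z^2 + z - 12.
The denominator factors as Q(z) = (z + 4)*(z - 3), so z = 3 is a simple zero of Q and P is analytic there; z = 3 is therefore a simple pole and
  Res(f, z₀) = P(z₀)/Q'(z₀).

Q'(z) = 2*z + 1, so Q'(3) = 7.
P(3) = 6.

Res(f, 3) = (6)/(7) = 6/7

Final answer: 6/7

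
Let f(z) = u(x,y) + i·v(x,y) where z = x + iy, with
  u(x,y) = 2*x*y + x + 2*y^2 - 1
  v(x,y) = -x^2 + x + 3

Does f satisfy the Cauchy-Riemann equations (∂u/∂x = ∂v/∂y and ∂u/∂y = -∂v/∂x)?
∂u/∂x = 2*y + 1
∂v/∂y = 0
∂u/∂y = 2*x + 4*y
∂v/∂x = 1 - 2*x
∂u/∂x ≠ ∂v/∂y and ∂u/∂y ≠ -∂v/∂x; the Cauchy-Riemann equations are not satisfied, so f is not analytic.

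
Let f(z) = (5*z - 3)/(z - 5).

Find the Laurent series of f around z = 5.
22/(z - 5) + 5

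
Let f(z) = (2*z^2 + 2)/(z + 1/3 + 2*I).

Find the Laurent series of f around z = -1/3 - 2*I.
Put w = z - (-1/3 - 2*I), i.e. z = w - 1/3 - 2*I. The denominator is w, so it suffices to rewrite the numerator in powers of w.

P(z) = 2*z^2 + 2
P(w - 1/3 - 2*I) = -52/9 + 8*I/3 + (-4/3 - 8*I)*w + 2*w^2

Dividing each term by w:
  f = (-52/9 + 8*I/3)/w - 4/3 - 8*I + 2*w

Substituting back w = z + 1/3 + 2*I:
  f(z) = (-52/9 + 8*I/3)/(z + 1/3 + 2*I) - 4/3 - 8*I + 2*(z + 1/3 + 2*I)

The series is finite because the numerator is a polynomial; the negative powers form the principal part, and the coefficient of 1/(z + 1/3 + 2*I) gives Res(f, -1/3 - 2*I) = -52/9 + 8*I/3.

Final answer: (-52/9 + 8*I/3)/(z + 1/3 + 2*I) - 4/3 - 8*I + 2*(z + 1/3 + 2*I)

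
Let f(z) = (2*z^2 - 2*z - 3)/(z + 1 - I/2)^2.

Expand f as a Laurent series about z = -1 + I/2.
(1/2 - 3*I)/(z + 1 - I/2)^2 + (-6 + 2*I)/(z + 1 - I/2) + 2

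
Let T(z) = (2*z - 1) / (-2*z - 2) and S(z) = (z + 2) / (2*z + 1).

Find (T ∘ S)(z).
(T ∘ S)(z) = T(S(z)) = ((2)*S(z) + (-1))/((-2)*S(z) + (-2)). Multiply numerator and denominator by 2*z + 1:
  numerator:   (2)*(z + 2) + (-1)*(2*z + 1) = 3
  denominator: (-2)*(z + 2) + (-2)*(2*z + 1) = -6*z - 6
(T ∘ S)(z) = 3/(-6*z - 6) = -1/(2*z + 2)

Final answer: -1/(2*z + 2)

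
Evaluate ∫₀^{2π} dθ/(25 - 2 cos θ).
Call the integral J. The integrand is 2π-periodic and we integrate over a full period, so shifting θ does not change the value (θ → θ + π flips the sign of the trig term). Hence
  J = ∫₀^{2π} dθ/(25 + 2 cos θ).
Put z = e^{iθ}: then cos θ = (z + 1/z)/2, dθ = dz/(iz), and z runs once counterclockwise around |z| = 1:
  J = ∮_{|z|=1} 1/(25 + 2*(z + 1/z)/2) · dz/(iz) = (2/i) ∮_{|z|=1} dz/(2*z^2 + 50*z + 2).
The roots of 2*z^2 + 50*z + 2 are z = (-25 ± sqrt(25^2 - 2^2))/2, with sqrt(621) = 3*sqrt(69); their product is 1, so only z₊ = -25/2 + 3*sqrt(69)/2 lies inside the unit circle (z₋ = -25/2 - 3*sqrt(69)/2 lies outside).
z₊ is a simple zero of q(z) = 2*z^2 + 50*z + 2, so Res(1/q, z₊) = 1/q'(z₊) with q'(z) = 4*z + 50; and q'(z₊) = 2*(z₊ - z₋) = 6*sqrt(69).
Therefore J = (2/i) · 2πi · 1/(6*sqrt(69)) = 2*pi/(3*sqrt(69)) = 2*sqrt(69)*pi/207

Final answer: 2*sqrt(69)*pi/207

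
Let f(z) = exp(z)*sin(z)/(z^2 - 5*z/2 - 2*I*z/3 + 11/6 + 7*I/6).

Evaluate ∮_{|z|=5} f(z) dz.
pi*(-96/73 + 36*I/73)*exp(3/2 - I/3)*sin(3/2 - I/3) + pi*(96/73 - 36*I/73)*exp(1 + I)*sin(1 + I)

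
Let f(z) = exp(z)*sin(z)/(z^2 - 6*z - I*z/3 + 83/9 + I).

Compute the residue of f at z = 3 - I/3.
Write f(z) = P(z)/Q(z) with P(z) = exp(z)*sin(z) and Q(z) = z^2 - 6*z - I*z/3 + 83/9 + I.
The denominator factors as Q(z) = (z - 3 - 2*I/3)*(z - 3 + I/3), so z = 3 - I/3 is a simple zero of Q and P is analytic there; z = 3 - I/3 is therefore a simple pole and
  Res(f, z₀) = P(z₀)/Q'(z₀).

Q'(z) = 2*z - 6 - I/3, so Q'(3 - I/3) = -I.
P(3 - I/3) = exp(3 - I/3)*sin(3 - I/3).

Res(f, 3 - I/3) = (exp(3 - I/3)*sin(3 - I/3))/(-I) = I*exp(3 - I/3)*sin(3 - I/3)

Final answer: I*exp(3 - I/3)*sin(3 - I/3)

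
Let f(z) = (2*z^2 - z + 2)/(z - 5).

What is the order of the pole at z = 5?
1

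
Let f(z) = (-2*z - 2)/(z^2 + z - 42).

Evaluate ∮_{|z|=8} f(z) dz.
By the residue theorem, ∮_C f(z) dz = 2πi · (sum of the residues of f at the poles inside |z| = 8).

The denominator factors as (z - 6)*(z + 7), so the singularities of f are simple poles at z = 6, z = -7.
  |6|² = 36 < 64 = 8², so this pole is inside the contour.
  |-7|² = 49 < 64 = 8², so this pole is inside the contour.

With P(z) = -2*z - 2 and Q(z) = z^2 + z - 42, each pole is simple, so Res(f, z₀) = P(z₀)/Q'(z₀) with Q'(z) = 2*z + 1.
  Res(f, 6) = P(6)/Q'(6) = (-14)/(13) = -14/13
  Res(f, -7) = P(-7)/Q'(-7) = (12)/(-13) = -12/13

Sum of residues inside C: -2
∮_C f(z) dz = 2πi · (-2) = -4*I*pi

Final answer: -4*I*pi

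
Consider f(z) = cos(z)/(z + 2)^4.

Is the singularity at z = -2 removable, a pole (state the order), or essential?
Write f(z) = g(z)/(z + 2)^4 with g(z) = cos(z).
g is entire and g(-2) = cos(2) ≠ 0, so no factor of (z + 2) cancels: the Laurent expansion of f about z = -2 starts at the power -4, i.e. lim_{z→z₀} (z - z₀)^4 f(z) = cos(2) is finite and nonzero.
So z = -2 is a pole of order 4.

Final answer: pole of order 4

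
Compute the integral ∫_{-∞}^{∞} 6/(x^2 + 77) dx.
Let f(z) = 6/(z^2 + 77). The denominator has no real zeros and deg Q - deg P = 2 ≥ 2, so the integral of f over the upper semicircle |z| = R tends to 0 as R → ∞. Closing the contour in the upper half-plane,
  ∫_{-∞}^{∞} f(x) dx = 2πi · Σ Res(f, z_k)  over the poles with Im z_k > 0.

Zeros of the denominator: z^2 + 77 = 0 gives z = ±sqrt(77)*I.
Upper half-plane: z = sqrt(77)*I (simple).

Each pole is a simple zero of Q(z) = z^2 + 77, so Res(f, z₀) = P(z₀)/Q'(z₀) with P(z) = 6, Q'(z) = 2*z:
  Res(f, sqrt(77)*I) = (6)/(2*sqrt(77)*I) = -3*sqrt(77)*I/77

∫_{-∞}^{∞} f(x) dx = 2πi · (-3*sqrt(77)*I/77) = 6*sqrt(77)*pi/77

Final answer: 6*sqrt(77)*pi/77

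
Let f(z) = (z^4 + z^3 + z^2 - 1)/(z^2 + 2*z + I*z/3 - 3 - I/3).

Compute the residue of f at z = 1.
Write f(z) = P(z)/Q(z) with P(z) = z^4 + z^3 + z^2 - 1 and Q(z) = z^2 + 2*z + I*z/3 - 3 - I/3.
The denominator factors as Q(z) = (z - 1)*(z + 3 + I/3), so z = 1 is a simple zero of Q and P is analytic there; z = 1 is therefore a simple pole and
  Res(f, z₀) = P(z₀)/Q'(z₀).

Q'(z) = 2*z + 2 + I/3, so Q'(1) = 4 + I/3.
P(1) = 2.

Res(f, 1) = (2)/(4 + I/3) = 72/145 - 6*I/145

Final answer: 72/145 - 6*I/145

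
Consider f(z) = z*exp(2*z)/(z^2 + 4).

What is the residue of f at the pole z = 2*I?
Write f(z) = P(z)/Q(z) with P(z) = z*exp(2*z) and Q(z) = z^2 + 4.
The denominator factors as Q(z) = (z - 2*I)*(z + 2*I), so z = 2*I is a simple zero of Q and P is analytic there; z = 2*I is therefore a simple pole and
  Res(f, z₀) = P(z₀)/Q'(z₀).

Q'(z) = 2*z, so Q'(2*I) = 4*I.
P(2*I) = 2*I*exp(4*I).

Res(f, 2*I) = (2*I*exp(4*I))/(4*I) = exp(4*I)/2

Final answer: exp(4*I)/2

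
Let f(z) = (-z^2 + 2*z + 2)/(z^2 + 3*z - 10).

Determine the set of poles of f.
{-5, 2}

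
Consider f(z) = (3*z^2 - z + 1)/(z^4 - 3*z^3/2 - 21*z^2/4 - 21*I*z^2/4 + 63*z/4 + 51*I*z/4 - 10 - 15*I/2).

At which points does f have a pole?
The singularities of f are the zeros of the denominator. Factoring,
  z^4 - 3*z^3/2 - 21*z^2/4 - 21*I*z^2/4 + 63*z/4 + 51*I*z/4 - 10 - 15*I/2 = (z - 3/2 + I/2)*(z + 3 + I)*(z - 1)*(z - 2 - 3*I/2)
so the candidates are z = 3/2 - I/2, z = -3 - I, z = 1, z = 2 + 3*I/2.

Check the numerator P(z) = 3*z^2 - z + 1 at each one:
  P(3/2 - I/2) = 11/2 - 4*I ≠ 0, so z = 3/2 - I/2 is a (simple) pole.
  P(-3 - I) = 28 + 19*I ≠ 0, so z = -3 - I is a (simple) pole.
  P(1) = 3 ≠ 0, so z = 1 is a (simple) pole.
  P(2 + 3*I/2) = 17/4 + 33*I/2 ≠ 0, so z = 2 + 3*I/2 is a (simple) pole.

Poles of f: {-3 - I, 1, 3/2 - I/2, 2 + 3*I/2}

Final answer: {-3 - I, 1, 3/2 - I/2, 2 + 3*I/2}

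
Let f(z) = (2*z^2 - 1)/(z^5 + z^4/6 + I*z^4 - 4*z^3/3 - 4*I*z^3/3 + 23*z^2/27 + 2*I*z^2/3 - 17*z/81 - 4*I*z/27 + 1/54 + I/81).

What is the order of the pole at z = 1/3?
Factor the denominator:
  z^5 + z^4/6 + I*z^4 - 4*z^3/3 - 4*I*z^3/3 + 23*z^2/27 + 2*I*z^2/3 - 17*z/81 - 4*I*z/27 + 1/54 + I/81 = (z - 1/3)^4*(z + 3/2 + I)

The numerator P(z) = 2*z^2 - 1 has P(1/3) = -7/9 ≠ 0, so no factor of (z - 1/3) cancels.
Near z = 1/3 we can therefore write f(z) = g(z)/(z - 1/3)^4 with g analytic at 1/3 and g(1/3) ≠ 0 (g is the numerator divided by the remaining denominator factors).

Hence z = 1/3 is a pole of order 4.

Final answer: 4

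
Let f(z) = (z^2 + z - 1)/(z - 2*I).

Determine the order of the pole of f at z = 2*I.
Factor the denominator:
  z - 2*I = (z - 2*I)

The numerator P(z) = z^2 + z - 1 has P(2*I) = -5 + 2*I ≠ 0, so no factor of (z - 2*I) cancels.
Near z = 2*I we can therefore write f(z) = g(z)/(z - 2*I) with g analytic at 2*I and g(2*I) ≠ 0 (g is just the numerator).

Hence z = 2*I is a pole of order 1.

Final answer: 1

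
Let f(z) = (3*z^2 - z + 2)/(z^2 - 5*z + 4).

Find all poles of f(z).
The singularities of f are the zeros of the denominator. Factoring,
  z^2 - 5*z + 4 = (z - 4)*(z - 1)
so the candidates are z = 4, z = 1.

Check the numerator P(z) = 3*z^2 - z + 2 at each one:
  P(4) = 46 ≠ 0, so z = 4 is a (simple) pole.
  P(1) = 4 ≠ 0, so z = 1 is a (simple) pole.

Poles of f: {1, 4}

Final answer: {1, 4}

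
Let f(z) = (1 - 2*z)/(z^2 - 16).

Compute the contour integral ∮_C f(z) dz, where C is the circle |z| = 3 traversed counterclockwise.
By the residue theorem, ∮_C f(z) dz = 2πi · (sum of the residues of f at the poles inside |z| = 3).

The denominator factors as (z - 4)*(z + 4), so the singularities of f are simple poles at z = 4, z = -4.
  |4|² = 16 > 9 = 3², so this pole is outside the contour.
  |-4|² = 16 > 9 = 3², so this pole is outside the contour.

No pole lies inside the contour, so f is analytic on and inside C and the integral is 0 (Cauchy's theorem).

Final answer: 0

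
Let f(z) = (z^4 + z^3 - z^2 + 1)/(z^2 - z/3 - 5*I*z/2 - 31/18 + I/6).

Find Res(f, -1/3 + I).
-1228/405 + 134*I/405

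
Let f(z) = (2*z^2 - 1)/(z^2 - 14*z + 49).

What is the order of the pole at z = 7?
Factor the denominator:
  z^2 - 14*z + 49 = (z - 7)^2

The numerator P(z) = 2*z^2 - 1 has P(7) = 97 ≠ 0, so no factor of (z - 7) cancels.
Near z = 7 we can therefore write f(z) = g(z)/(z - 7)^2 with g analytic at 7 and g(7) ≠ 0 (g is just the numerator).

Hence z = 7 is a pole of order 2.

Final answer: 2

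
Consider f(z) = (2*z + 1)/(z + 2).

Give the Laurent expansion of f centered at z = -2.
Put w = z - (-2), i.e. z = w - 2. The denominator is w, so it suffices to rewrite the numerator in powers of w.

P(z) = 2*z + 1
P(w - 2) = -3 + 2*w

Dividing each term by w:
  f = -3/w + 2

Substituting back w = z + 2:
  f(z) = -3/(z + 2) + 2

The series is finite because the numerator is a polynomial; the negative powers form the principal part, and the coefficient of 1/(z + 2) gives Res(f, -2) = -3.

Final answer: -3/(z + 2) + 2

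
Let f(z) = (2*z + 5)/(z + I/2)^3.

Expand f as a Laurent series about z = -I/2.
Put w = z - (-I/2), i.e. z = w - I/2. The denominator is w^3, so it suffices to rewrite the numerator in powers of w.

P(z) = 2*z + 5
P(w - I/2) = 5 - I + 2*w

Dividing each term by w^3:
  f = (5 - I)/w^3 + 2/w^2

Substituting back w = z + I/2:
  f(z) = (5 - I)/(z + I/2)^3 + 2/(z + I/2)^2

The series is finite because the numerator is a polynomial; the negative powers form the principal part.

Final answer: (5 - I)/(z + I/2)^3 + 2/(z + I/2)^2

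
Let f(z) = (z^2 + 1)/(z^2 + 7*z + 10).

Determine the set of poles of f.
The singularities of f are the zeros of the denominator. Factoring,
  z^2 + 7*z + 10 = (z + 2)*(z + 5)
so the candidates are z = -2, z = -5.

Check the numerator P(z) = z^2 + 1 at each one:
  P(-2) = 5 ≠ 0, so z = -2 is a (simple) pole.
  P(-5) = 26 ≠ 0, so z = -5 is a (simple) pole.

Poles of f: {-5, -2}

Final answer: {-5, -2}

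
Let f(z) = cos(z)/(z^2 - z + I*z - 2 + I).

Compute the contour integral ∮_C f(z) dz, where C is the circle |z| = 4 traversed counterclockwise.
pi*(-1/5 + 3*I/5)*cos(2 - I) + pi*(1/5 - 3*I/5)*cos(1)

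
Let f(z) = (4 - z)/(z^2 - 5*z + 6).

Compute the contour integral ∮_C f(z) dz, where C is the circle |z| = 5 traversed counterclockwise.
By the residue theorem, ∮_C f(z) dz = 2πi · (sum of the residues of f at the poles inside |z| = 5).

The denominator factors as (z - 3)*(z - 2), so the singularities of f are simple poles at z = 3, z = 2.
  |3|² = 9 < 25 = 5², so this pole is inside the contour.
  |2|² = 4 < 25 = 5², so this pole is inside the contour.

With P(z) = 4 - z and Q(z) = z^2 - 5*z + 6, each pole is simple, so Res(f, z₀) = P(z₀)/Q'(z₀) with Q'(z) = 2*z - 5.
  Res(f, 3) = P(3)/Q'(3) = (1)/(1) = 1
  Res(f, 2) = P(2)/Q'(2) = (2)/(-1) = -2

Sum of residues inside C: -1
∮_C f(z) dz = 2πi · (-1) = -2*I*pi

Final answer: -2*I*pi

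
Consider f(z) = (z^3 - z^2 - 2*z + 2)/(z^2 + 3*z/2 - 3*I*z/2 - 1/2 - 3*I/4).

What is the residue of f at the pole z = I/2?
63/40 - 9*I/40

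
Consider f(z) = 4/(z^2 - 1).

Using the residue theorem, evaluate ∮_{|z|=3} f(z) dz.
By the residue theorem, ∮_C f(z) dz = 2πi · (sum of the residues of f at the poles inside |z| = 3).

The denominator factors as (z - 1)*(z + 1), so the singularities of f are simple poles at z = 1, z = -1.
  |1|² = 1 < 9 = 3², so this pole is inside the contour.
  |-1|² = 1 < 9 = 3², so this pole is inside the contour.

With P(z) = 4 and Q(z) = z^2 - 1, each pole is simple, so Res(f, z₀) = P(z₀)/Q'(z₀) with Q'(z) = 2*z.
  Res(f, 1) = P(1)/Q'(1) = (4)/(2) = 2
  Res(f, -1) = P(-1)/Q'(-1) = (4)/(-2) = -2

Sum of residues inside C: 0
∮_C f(z) dz = 2πi · (0) = 0

Final answer: 0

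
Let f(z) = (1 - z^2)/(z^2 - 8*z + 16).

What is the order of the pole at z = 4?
Factor the denominator:
  z^2 - 8*z + 16 = (z - 4)^2

The numerator P(z) = 1 - z^2 has P(4) = -15 ≠ 0, so no factor of (z - 4) cancels.
Near z = 4 we can therefore write f(z) = g(z)/(z - 4)^2 with g analytic at 4 and g(4) ≠ 0 (g is just the numerator).

Hence z = 4 is a pole of order 2.

Final answer: 2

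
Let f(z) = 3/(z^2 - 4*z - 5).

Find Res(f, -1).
-1/2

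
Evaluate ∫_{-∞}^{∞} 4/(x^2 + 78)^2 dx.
Let f(z) = 4/(z^2 + 78)^2. The denominator has no real zeros and deg Q - deg P = 4 ≥ 2, so the integral of f over the upper semicircle |z| = R tends to 0 as R → ∞. Closing the contour in the upper half-plane,
  ∫_{-∞}^{∞} f(x) dx = 2πi · Σ Res(f, z_k)  over the poles with Im z_k > 0.

Zeros of the denominator: z^2 + 78 = 0 gives z = ±sqrt(78)*I.
Upper half-plane: z = sqrt(78)*I (a pole of order 2).

Write f(z) = g(z)/(z - sqrt(78)*I)^2 with g(z) = 4/(z + sqrt(78)*I)^2. For a double pole, Res(f, z₀) = g'(z₀):
  g'(z) = -8/(z + sqrt(78)*I)^3
  Res(f, sqrt(78)*I) = g'(sqrt(78)*I) = -sqrt(78)*I/6084

∫_{-∞}^{∞} f(x) dx = 2πi · (-sqrt(78)*I/6084) = sqrt(78)*pi/3042

Final answer: sqrt(78)*pi/3042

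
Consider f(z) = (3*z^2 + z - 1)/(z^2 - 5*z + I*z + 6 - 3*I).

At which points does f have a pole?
The singularities of f are the zeros of the denominator. Factoring,
  z^2 - 5*z + I*z + 6 - 3*I = (z - 3)*(z - 2 + I)
so the candidates are z = 3, z = 2 - I.

Check the numerator P(z) = 3*z^2 + z - 1 at each one:
  P(3) = 29 ≠ 0, so z = 3 is a (simple) pole.
  P(2 - I) = 10 - 13*I ≠ 0, so z = 2 - I is a (simple) pole.

Poles of f: {2 - I, 3}

Final answer: {2 - I, 3}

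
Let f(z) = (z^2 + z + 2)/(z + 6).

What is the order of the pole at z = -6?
Factor the denominator:
  z + 6 = (z + 6)

The numerator P(z) = z^2 + z + 2 has P(-6) = 32 ≠ 0, so no factor of (z + 6) cancels.
Near z = -6 we can therefore write f(z) = g(z)/(z + 6) with g analytic at -6 and g(-6) ≠ 0 (g is just the numerator).

Hence z = -6 is a pole of order 1.

Final answer: 1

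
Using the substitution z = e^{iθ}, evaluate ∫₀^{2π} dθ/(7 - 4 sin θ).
Call the integral J. The integrand is 2π-periodic and we integrate over a full period, so shifting θ does not change the value (θ → θ + π/2 turns sin θ into cos θ; θ → θ + π flips the sign of the trig term). Hence
  J = ∫₀^{2π} dθ/(7 + 4 cos θ).
Put z = e^{iθ}: then cos θ = (z + 1/z)/2, dθ = dz/(iz), and z runs once counterclockwise around |z| = 1:
  J = ∮_{|z|=1} 1/(7 + 4*(z + 1/z)/2) · dz/(iz) = (2/i) ∮_{|z|=1} dz/(4*z^2 + 14*z + 4).
The roots of 4*z^2 + 14*z + 4 are z = (-7 ± sqrt(7^2 - 4^2))/4, with sqrt(33) = sqrt(33); their product is 1, so only z₊ = -7/4 + sqrt(33)/4 lies inside the unit circle (z₋ = -7/4 - sqrt(33)/4 lies outside).
z₊ is a simple zero of q(z) = 4*z^2 + 14*z + 4, so Res(1/q, z₊) = 1/q'(z₊) with q'(z) = 8*z + 14; and q'(z₊) = 4*(z₊ - z₋) = 2*sqrt(33).
Therefore J = (2/i) · 2πi · 1/(2*sqrt(33)) = 2*pi/(sqrt(33)) = 2*sqrt(33)*pi/33

Final answer: 2*sqrt(33)*pi/33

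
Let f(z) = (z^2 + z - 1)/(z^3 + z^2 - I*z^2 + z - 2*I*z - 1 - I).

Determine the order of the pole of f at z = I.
Factor the denominator:
  z^3 + z^2 - I*z^2 + z - 2*I*z - 1 - I = (z - I)^2*(z + 1 + I)

The numerator P(z) = z^2 + z - 1 has P(I) = -2 + I ≠ 0, so no factor of (z - I) cancels.
Near z = I we can therefore write f(z) = g(z)/(z - I)^2 with g analytic at I and g(I) ≠ 0 (g is the numerator divided by the remaining denominator factors).

Hence z = I is a pole of order 2.

Final answer: 2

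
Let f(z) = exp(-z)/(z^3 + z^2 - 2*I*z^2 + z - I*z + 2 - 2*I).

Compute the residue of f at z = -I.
Write f(z) = P(z)/Q(z) with P(z) = exp(-z) and Q(z) = z^3 + z^2 - 2*I*z^2 + z - I*z + 2 - 2*I.
The denominator factors as Q(z) = (z + I)*(z + 1 - I)*(z - 2*I), so z = -I is a simple zero of Q and P is analytic there; z = -I is therefore a simple pole and
  Res(f, z₀) = P(z₀)/Q'(z₀).

Q'(z) = 3*z^2 + 2*z - 4*I*z + 1 - I, so Q'(-I) = -6 - 3*I.
P(-I) = exp(I).

Res(f, -I) = (exp(I))/(-6 - 3*I) = (-2/15 + I/15)*exp(I)

Final answer: (-2/15 + I/15)*exp(I)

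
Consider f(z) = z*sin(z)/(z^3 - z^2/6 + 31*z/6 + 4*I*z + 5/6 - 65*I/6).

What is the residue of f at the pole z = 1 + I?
(18/145 - 6*I/145)*sin(1 + I)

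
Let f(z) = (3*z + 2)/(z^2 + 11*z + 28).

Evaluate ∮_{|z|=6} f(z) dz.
By the residue theorem, ∮_C f(z) dz = 2πi · (sum of the residues of f at the poles inside |z| = 6).

The denominator factors as (z + 4)*(z + 7), so the singularities of f are simple poles at z = -4, z = -7.
  |-4|² = 16 < 36 = 6², so this pole is inside the contour.
  |-7|² = 49 > 36 = 6², so this pole is outside the contour.

With P(z) = 3*z + 2 and Q(z) = z^2 + 11*z + 28, each pole is simple, so Res(f, z₀) = P(z₀)/Q'(z₀) with Q'(z) = 2*z + 11.
  Res(f, -4) = P(-4)/Q'(-4) = (-10)/(3) = -10/3

∮_C f(z) dz = 2πi · (-10/3) = -20*I*pi/3

Final answer: -20*I*pi/3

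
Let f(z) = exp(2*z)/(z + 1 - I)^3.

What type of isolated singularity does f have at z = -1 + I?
pole of order 3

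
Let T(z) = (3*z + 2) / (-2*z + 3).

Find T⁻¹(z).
Set w = T(z) = (3*z + 2) / (-2*z + 3) and solve for z:
  w*(-2*z + 3) = 3*z + 2
  3*w + z*(-2*w - 3) - 2 = 0
  z*(-2*w - 3) = 2 - 3*w
  z = (3*w - 2)/(2*w + 3)
Renaming the variable, T⁻¹(z) = (3*z - 2)/(2*z + 3).
(Check: ad - bc = 13 ≠ 0, so T is invertible.)

Final answer: (3*z - 2)/(2*z + 3)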